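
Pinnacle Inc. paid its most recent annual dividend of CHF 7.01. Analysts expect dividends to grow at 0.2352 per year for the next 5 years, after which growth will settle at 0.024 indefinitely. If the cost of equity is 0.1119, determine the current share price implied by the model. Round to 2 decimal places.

Two-stage DDM. Project D₁…D_5 at 0.2352, terminal growth 0.024, discount at r = 0.1119.
D_1 = 8.6588
D_2 = 10.6953
D_3 = 13.2108
D_4 = 16.3180
D_5 = 20.1560
Terminal value at t=5: TV = D_6/(r−g) = 20.6397/(0.1119−0.024) = 234.8094
P₀ = 8.6588/(1+0.1119)^1 + 10.6953/(1+0.1119)^2 + 13.2108/(1+0.1119)^3 + 16.3180/(1+0.1119)^4 + 20.1560/(1+0.1119)^5 + 234.8094/(1+0.1119)^5 = 186.7455

CHF 186.75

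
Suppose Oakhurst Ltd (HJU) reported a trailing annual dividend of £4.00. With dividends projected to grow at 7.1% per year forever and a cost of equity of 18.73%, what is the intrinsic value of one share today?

Gordon growth model: P₀ = D₁/(r − g). D₁ = 4.00 × (1 + 0.071) = 4.2840.
P₀ = 4.2840 / (0.1873 − 0.071) = 4.2840 / 0.1163 = 36.8358

£36.84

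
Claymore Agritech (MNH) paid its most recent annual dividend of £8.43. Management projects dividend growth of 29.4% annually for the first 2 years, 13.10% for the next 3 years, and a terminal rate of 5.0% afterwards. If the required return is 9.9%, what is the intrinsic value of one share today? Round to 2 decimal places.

Three-stage DDM. Project D₁…D_5; terminal Gordon value at t=5 with g = 0.05; discount at r = 0.099.
D_1 = 10.9084
D_2 = 14.1155
D_3 = 15.9646
D_4 = 18.0560
D_5 = 20.4213
TV_5 = 21.4424/(0.099−0.05) = 437.5998
P₀ = Σ Dₜ/(1+r)ᵗ + TV_5/(1+r)^5 = 331.7087

£331.71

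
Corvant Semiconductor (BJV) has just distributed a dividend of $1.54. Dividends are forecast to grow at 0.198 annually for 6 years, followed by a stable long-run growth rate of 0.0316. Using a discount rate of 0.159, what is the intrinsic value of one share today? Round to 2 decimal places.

Two-stage DDM. Project D₁…D_6 at 0.198, terminal growth 0.0316, discount at r = 0.159.
D_1 = 1.8449
D_2 = 2.2102
D_3 = 2.6478
D_4 = 3.1721
D_5 = 3.8002
D_6 = 4.5526
Terminal value at t=6: TV = D_7/(r−g) = 4.6965/(0.159−0.0316) = 36.8641
P₀ = 1.8449/(1+0.159)^1 + 2.2102/(1+0.159)^2 + 2.6478/(1+0.159)^3 + 3.1721/(1+0.159)^4 + 3.8002/(1+0.159)^5 + 4.5526/(1+0.159)^6 + 36.8641/(1+0.159)^6 = 25.6004

$25.60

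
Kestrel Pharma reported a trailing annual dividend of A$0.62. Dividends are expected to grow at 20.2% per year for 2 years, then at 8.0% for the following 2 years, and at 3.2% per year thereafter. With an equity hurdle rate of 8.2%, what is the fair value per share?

A$18.71

Three-stage DDM. Project D₁…D_4; terminal Gordon value at t=4 with g = 0.032; discount at r = 0.082.
D_1 = 0.7452
D_2 = 0.8958
D_3 = 0.9674
D_4 = 1.0448
TV_4 = 1.0783/(0.082−0.032) = 21.5654
P₀ = Σ Dₜ/(1+r)ᵗ + TV_4/(1+r)^4 = 18.7143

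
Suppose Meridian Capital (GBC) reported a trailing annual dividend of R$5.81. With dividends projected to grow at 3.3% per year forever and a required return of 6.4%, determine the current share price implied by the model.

Gordon growth model: P₀ = D₁/(r − g). D₁ = 5.81 × (1 + 0.033) = 6.0017.
P₀ = 6.0017 / (0.064 − 0.033) = 6.0017 / 0.031 = 193.6042

R$193.60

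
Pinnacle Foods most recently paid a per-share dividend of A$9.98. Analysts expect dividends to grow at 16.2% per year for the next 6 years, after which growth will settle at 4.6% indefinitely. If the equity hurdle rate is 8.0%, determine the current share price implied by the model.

A$554.26

Two-stage DDM. Project D₁…D_6 at 0.162, terminal growth 0.046, discount at r = 0.08.
D_1 = 11.5968
D_2 = 13.4754
D_3 = 15.6585
D_4 = 18.1951
D_5 = 21.1427
D_6 = 24.5679
Terminal value at t=6: TV = D_7/(r−g) = 25.6980/(0.08−0.046) = 755.8230
P₀ = 11.5968/(1+0.08)^1 + 13.4754/(1+0.08)^2 + 15.6585/(1+0.08)^3 + 18.1951/(1+0.08)^4 + 21.1427/(1+0.08)^5 + 24.5679/(1+0.08)^6 + 755.8230/(1+0.08)^6 = 554.2629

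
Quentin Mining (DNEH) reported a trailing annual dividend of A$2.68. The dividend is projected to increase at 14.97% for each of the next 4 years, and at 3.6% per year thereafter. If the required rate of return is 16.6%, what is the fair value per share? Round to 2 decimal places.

A$30.54

Two-stage DDM. Project D₁…D_4 at 0.1497, terminal growth 0.036, discount at r = 0.166.
D_1 = 3.0812
D_2 = 3.5425
D_3 = 4.0728
D_4 = 4.6824
Terminal value at t=4: TV = D_5/(r−g) = 4.8510/(0.166−0.036) = 37.3155
P₀ = 3.0812/(1+0.166)^1 + 3.5425/(1+0.166)^2 + 4.0728/(1+0.166)^3 + 4.6824/(1+0.166)^4 + 37.3155/(1+0.166)^4 = 30.5386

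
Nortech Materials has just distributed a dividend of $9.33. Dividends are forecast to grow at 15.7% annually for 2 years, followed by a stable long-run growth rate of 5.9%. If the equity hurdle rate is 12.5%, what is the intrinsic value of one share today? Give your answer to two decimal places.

$177.81

Two-stage DDM. Project D₁…D_2 at 0.157, terminal growth 0.059, discount at r = 0.125.
D_1 = 10.7948
D_2 = 12.4896
Terminal value at t=2: TV = D_3/(r−g) = 13.2265/(0.125−0.059) = 200.4012
P₀ = 10.7948/(1+0.125)^1 + 12.4896/(1+0.125)^2 + 200.4012/(1+0.125)^2 = 177.8054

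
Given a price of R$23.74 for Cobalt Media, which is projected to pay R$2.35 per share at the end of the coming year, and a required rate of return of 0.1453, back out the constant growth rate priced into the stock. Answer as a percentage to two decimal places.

From P₀ = D₁/(r − g), the implied growth is g = r − D₁/P₀.
g = 0.1453 − 2.35/23.74 = 0.1453 − 0.09899 = 0.04631

4.63%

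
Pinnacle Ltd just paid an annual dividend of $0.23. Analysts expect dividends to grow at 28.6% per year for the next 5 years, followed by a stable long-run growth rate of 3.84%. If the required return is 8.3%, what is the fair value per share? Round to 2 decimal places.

$14.62

Two-stage DDM. Project D₁…D_5 at 0.286, terminal growth 0.0384, discount at r = 0.083.
D_1 = 0.2958
D_2 = 0.3804
D_3 = 0.4892
D_4 = 0.6291
D_5 = 0.8090
Terminal value at t=5: TV = D_6/(r−g) = 0.8400/(0.083−0.0384) = 18.8349
P₀ = 0.2958/(1+0.083)^1 + 0.3804/(1+0.083)^2 + 0.4892/(1+0.083)^3 + 0.6291/(1+0.083)^4 + 0.8090/(1+0.083)^5 + 18.8349/(1+0.083)^5 = 14.6249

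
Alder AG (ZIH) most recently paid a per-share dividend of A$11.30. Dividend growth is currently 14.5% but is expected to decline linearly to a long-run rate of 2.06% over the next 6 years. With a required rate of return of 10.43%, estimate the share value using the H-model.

H-model: P₀ = D₀[(1+g_L) + H(g_S−g_L)]/(r−g_L), with H = 6/2 = 3.
P₀ = 11.30 × [(1+0.0206) + 3×(0.145−0.0206)] / (0.1043−0.0206)
   = 11.30 × 1.3938 / 0.0837 = 188.1713

A$188.17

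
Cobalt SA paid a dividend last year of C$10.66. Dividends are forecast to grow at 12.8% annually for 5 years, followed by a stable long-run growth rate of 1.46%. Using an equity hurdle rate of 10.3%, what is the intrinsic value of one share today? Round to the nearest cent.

Two-stage DDM. Project D₁…D_5 at 0.128, terminal growth 0.0146, discount at r = 0.103.
D_1 = 12.0245
D_2 = 13.5636
D_3 = 15.2998
D_4 = 17.2581
D_5 = 19.4672
Terminal value at t=5: TV = D_6/(r−g) = 19.7514/(0.103−0.0146) = 223.4320
P₀ = 12.0245/(1+0.103)^1 + 13.5636/(1+0.103)^2 + 15.2998/(1+0.103)^3 + 17.2581/(1+0.103)^4 + 19.4672/(1+0.103)^5 + 223.4320/(1+0.103)^5 = 193.8928

C$193.89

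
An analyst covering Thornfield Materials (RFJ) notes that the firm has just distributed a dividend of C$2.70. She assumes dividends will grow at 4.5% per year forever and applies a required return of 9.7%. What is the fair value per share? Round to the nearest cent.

Gordon growth model: P₀ = D₁/(r − g). D₁ = 2.70 × (1 + 0.045) = 2.8215.
P₀ = 2.8215 / (0.097 − 0.045) = 2.8215 / 0.052 = 54.2596

C$54.26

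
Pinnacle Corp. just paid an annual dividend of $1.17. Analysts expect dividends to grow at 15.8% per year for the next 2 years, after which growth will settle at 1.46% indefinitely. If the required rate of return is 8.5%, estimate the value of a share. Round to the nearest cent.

$21.79

Two-stage DDM. Project D₁…D_2 at 0.158, terminal growth 0.0146, discount at r = 0.085.
D_1 = 1.3549
D_2 = 1.5689
Terminal value at t=2: TV = D_3/(r−g) = 1.5918/(0.085−0.0146) = 22.6113
P₀ = 1.3549/(1+0.085)^1 + 1.5689/(1+0.085)^2 + 22.6113/(1+0.085)^2 = 21.7887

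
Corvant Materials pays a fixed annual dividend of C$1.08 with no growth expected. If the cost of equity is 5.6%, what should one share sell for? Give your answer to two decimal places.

Zero-growth DDM (perpetuity): P₀ = D/r = 1.08 / 0.056 = 19.2857

C$19.29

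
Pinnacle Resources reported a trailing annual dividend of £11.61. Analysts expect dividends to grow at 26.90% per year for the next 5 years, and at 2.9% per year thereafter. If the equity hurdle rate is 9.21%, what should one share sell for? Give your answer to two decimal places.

£494.21

Two-stage DDM. Project D₁…D_5 at 0.269, terminal growth 0.029, discount at r = 0.0921.
D_1 = 14.7331
D_2 = 18.6963
D_3 = 23.7256
D_4 = 30.1078
D_5 = 38.2068
Terminal value at t=5: TV = D_6/(r−g) = 39.3148/(0.0921−0.029) = 623.0549
P₀ = 14.7331/(1+0.0921)^1 + 18.6963/(1+0.0921)^2 + 23.7256/(1+0.0921)^3 + 30.1078/(1+0.0921)^4 + 38.2068/(1+0.0921)^5 + 623.0549/(1+0.0921)^5 = 494.2055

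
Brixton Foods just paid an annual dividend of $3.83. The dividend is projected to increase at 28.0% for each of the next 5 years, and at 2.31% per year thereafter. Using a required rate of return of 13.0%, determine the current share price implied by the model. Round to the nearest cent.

Two-stage DDM. Project D₁…D_5 at 0.28, terminal growth 0.0231, discount at r = 0.13.
D_1 = 4.9024
D_2 = 6.2751
D_3 = 8.0321
D_4 = 10.2811
D_5 = 13.1598
Terminal value at t=5: TV = D_6/(r−g) = 13.4638/(0.13−0.0231) = 125.9473
P₀ = 4.9024/(1+0.13)^1 + 6.2751/(1+0.13)^2 + 8.0321/(1+0.13)^3 + 10.2811/(1+0.13)^4 + 13.1598/(1+0.13)^5 + 125.9473/(1+0.13)^5 = 96.6267

$96.63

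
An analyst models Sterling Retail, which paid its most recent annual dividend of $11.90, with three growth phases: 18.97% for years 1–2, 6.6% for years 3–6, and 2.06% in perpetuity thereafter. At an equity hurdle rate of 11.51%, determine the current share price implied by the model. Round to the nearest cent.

$196.89

Three-stage DDM. Project D₁…D_6; terminal Gordon value at t=6 with g = 0.0206; discount at r = 0.1151.
D_1 = 14.1574
D_2 = 16.8431
D_3 = 17.9547
D_4 = 19.1398
D_5 = 20.4030
D_6 = 21.7496
TV_6 = 22.1976/(0.1151−0.0206) = 234.8954
P₀ = Σ Dₜ/(1+r)ᵗ + TV_6/(1+r)^6 = 196.8936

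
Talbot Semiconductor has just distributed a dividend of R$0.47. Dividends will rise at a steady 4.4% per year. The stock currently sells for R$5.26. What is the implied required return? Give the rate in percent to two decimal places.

13.73%

Rearranging the constant-growth DDM: r = D₁/P₀ + g.
D₁ = 0.47 × (1 + 0.044) = 0.4907.
r = 0.4907 / 5.26 + 0.044 = 0.09329 + 0.044 = 0.13729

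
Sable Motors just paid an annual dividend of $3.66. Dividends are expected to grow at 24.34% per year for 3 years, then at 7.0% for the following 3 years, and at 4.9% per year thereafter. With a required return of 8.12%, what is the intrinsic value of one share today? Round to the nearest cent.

Three-stage DDM. Project D₁…D_6; terminal Gordon value at t=6 with g = 0.049; discount at r = 0.0812.
D_1 = 4.5508
D_2 = 5.6585
D_3 = 7.0358
D_4 = 7.5283
D_5 = 8.0553
D_6 = 8.6192
TV_6 = 9.0415/(0.0812−0.049) = 280.7919
P₀ = Σ Dₜ/(1+r)ᵗ + TV_6/(1+r)^6 = 206.7441

$206.74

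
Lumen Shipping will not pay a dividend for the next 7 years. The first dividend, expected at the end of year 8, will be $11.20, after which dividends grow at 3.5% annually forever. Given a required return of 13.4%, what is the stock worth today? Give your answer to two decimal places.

$46.91

Deferred-dividend DDM. At t=7 the remaining stream is a growing perpetuity with first payment D_8 = 11.20.
V_7 = D_8/(r−g) = 11.20/(0.134−0.035) = 113.1313
P₀ = V_7/(1+r)^7 = 113.1313/(1+0.134)^7 = 46.9128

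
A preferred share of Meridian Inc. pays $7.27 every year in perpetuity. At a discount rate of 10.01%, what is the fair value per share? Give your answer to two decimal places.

Zero-growth DDM (perpetuity): P₀ = D/r = 7.27 / 0.1001 = 72.6274

$72.63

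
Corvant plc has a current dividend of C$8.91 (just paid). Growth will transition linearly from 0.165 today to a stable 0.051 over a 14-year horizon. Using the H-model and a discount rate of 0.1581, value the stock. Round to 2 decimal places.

C$153.82

H-model: P₀ = D₀[(1+g_L) + H(g_S−g_L)]/(r−g_L), with H = 14/2 = 7.
P₀ = 8.91 × [(1+0.051) + 7×(0.165−0.051)] / (0.1581−0.051)
   = 8.91 × 1.8490 / 0.1071 = 153.8244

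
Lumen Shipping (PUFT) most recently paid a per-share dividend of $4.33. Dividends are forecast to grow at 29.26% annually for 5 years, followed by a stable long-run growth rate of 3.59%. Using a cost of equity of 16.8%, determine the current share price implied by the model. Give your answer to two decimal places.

$86.01

Two-stage DDM. Project D₁…D_5 at 0.2926, terminal growth 0.0359, discount at r = 0.168.
D_1 = 5.5970
D_2 = 7.2346
D_3 = 9.3515
D_4 = 12.0877
D_5 = 15.6246
Terminal value at t=5: TV = D_6/(r−g) = 16.1855/(0.168−0.0359) = 122.5247
P₀ = 5.5970/(1+0.168)^1 + 7.2346/(1+0.168)^2 + 9.3515/(1+0.168)^3 + 12.0877/(1+0.168)^4 + 15.6246/(1+0.168)^5 + 122.5247/(1+0.168)^5 = 86.0115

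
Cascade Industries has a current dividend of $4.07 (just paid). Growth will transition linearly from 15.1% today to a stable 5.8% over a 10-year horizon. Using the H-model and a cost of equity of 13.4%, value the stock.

H-model: P₀ = D₀[(1+g_L) + H(g_S−g_L)]/(r−g_L), with H = 10/2 = 5.
P₀ = 4.07 × [(1+0.058) + 5×(0.151−0.058)] / (0.134−0.058)
   = 4.07 × 1.5230 / 0.076 = 81.5607

$81.56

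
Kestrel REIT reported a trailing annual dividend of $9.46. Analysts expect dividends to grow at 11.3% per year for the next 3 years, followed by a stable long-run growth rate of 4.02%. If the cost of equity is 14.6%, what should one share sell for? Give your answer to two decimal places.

$111.98

Two-stage DDM. Project D₁…D_3 at 0.113, terminal growth 0.0402, discount at r = 0.146.
D_1 = 10.5290
D_2 = 11.7188
D_3 = 13.0430
Terminal value at t=3: TV = D_4/(r−g) = 13.5673/(0.146−0.0402) = 128.2354
P₀ = 10.5290/(1+0.146)^1 + 11.7188/(1+0.146)^2 + 13.0430/(1+0.146)^3 + 128.2354/(1+0.146)^3 = 111.9795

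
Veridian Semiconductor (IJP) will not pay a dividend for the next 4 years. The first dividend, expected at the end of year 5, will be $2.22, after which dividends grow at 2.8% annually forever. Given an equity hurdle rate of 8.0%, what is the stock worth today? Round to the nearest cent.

$31.38

Deferred-dividend DDM. At t=4 the remaining stream is a growing perpetuity with first payment D_5 = 2.22.
V_4 = D_5/(r−g) = 2.22/(0.08−0.028) = 42.6923
P₀ = V_4/(1+r)^4 = 42.6923/(1+0.08)^4 = 31.3801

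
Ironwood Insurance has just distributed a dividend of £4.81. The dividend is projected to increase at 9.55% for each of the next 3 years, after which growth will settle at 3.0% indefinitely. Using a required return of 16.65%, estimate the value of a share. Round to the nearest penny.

£42.81

Two-stage DDM. Project D₁…D_3 at 0.0955, terminal growth 0.03, discount at r = 0.1665.
D_1 = 5.2694
D_2 = 5.7726
D_3 = 6.3239
Terminal value at t=3: TV = D_4/(r−g) = 6.5136/(0.1665−0.03) = 47.7185
P₀ = 5.2694/(1+0.1665)^1 + 5.7726/(1+0.1665)^2 + 6.3239/(1+0.1665)^3 + 47.7185/(1+0.1665)^3 = 42.8066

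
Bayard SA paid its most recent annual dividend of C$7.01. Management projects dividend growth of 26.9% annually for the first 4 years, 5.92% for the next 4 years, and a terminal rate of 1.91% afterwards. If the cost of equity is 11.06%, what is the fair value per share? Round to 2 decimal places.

C$192.19

Three-stage DDM. Project D₁…D_8; terminal Gordon value at t=8 with g = 0.0191; discount at r = 0.1106.
D_1 = 8.8957
D_2 = 11.2886
D_3 = 14.3253
D_4 = 18.1788
D_5 = 19.2550
D_6 = 20.3948
D_7 = 21.6022
D_8 = 22.8811
TV_8 = 23.3181/(0.1106−0.0191) = 254.8426
P₀ = Σ Dₜ/(1+r)ᵗ + TV_8/(1+r)^8 = 192.1907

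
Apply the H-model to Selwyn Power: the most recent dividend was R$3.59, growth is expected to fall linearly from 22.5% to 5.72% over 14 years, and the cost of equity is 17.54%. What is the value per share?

H-model: P₀ = D₀[(1+g_L) + H(g_S−g_L)]/(r−g_L), with H = 14/2 = 7.
P₀ = 3.59 × [(1+0.0572) + 7×(0.225−0.0572)] / (0.1754−0.0572)
   = 3.59 × 2.2318 / 0.1182 = 67.7848

R$67.78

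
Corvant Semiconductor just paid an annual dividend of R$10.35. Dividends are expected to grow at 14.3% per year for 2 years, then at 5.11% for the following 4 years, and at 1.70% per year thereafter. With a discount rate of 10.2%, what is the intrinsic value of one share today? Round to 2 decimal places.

R$171.76

Three-stage DDM. Project D₁…D_6; terminal Gordon value at t=6 with g = 0.017; discount at r = 0.102.
D_1 = 11.8300
D_2 = 13.5217
D_3 = 14.2127
D_4 = 14.9390
D_5 = 15.7024
D_6 = 16.5048
TV_6 = 16.7853/(0.102−0.017) = 197.4745
P₀ = Σ Dₜ/(1+r)ᵗ + TV_6/(1+r)^6 = 171.7575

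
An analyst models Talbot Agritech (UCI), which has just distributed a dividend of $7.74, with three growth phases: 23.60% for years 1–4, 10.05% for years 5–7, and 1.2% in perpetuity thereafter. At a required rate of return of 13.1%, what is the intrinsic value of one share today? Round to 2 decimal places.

$156.70

Three-stage DDM. Project D₁…D_7; terminal Gordon value at t=7 with g = 0.012; discount at r = 0.131.
D_1 = 9.5666
D_2 = 11.8244
D_3 = 14.6149
D_4 = 18.0640
D_5 = 19.8795
D_6 = 21.8774
D_7 = 24.0760
TV_7 = 24.3649/(0.131−0.012) = 204.7475
P₀ = Σ Dₜ/(1+r)ᵗ + TV_7/(1+r)^7 = 156.7024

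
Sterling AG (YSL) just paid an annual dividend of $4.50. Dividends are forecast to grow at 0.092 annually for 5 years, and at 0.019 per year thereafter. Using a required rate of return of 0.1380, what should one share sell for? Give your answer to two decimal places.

Two-stage DDM. Project D₁…D_5 at 0.092, terminal growth 0.019, discount at r = 0.138.
D_1 = 4.9140
D_2 = 5.3661
D_3 = 5.8598
D_4 = 6.3989
D_5 = 6.9876
Terminal value at t=5: TV = D_6/(r−g) = 7.1203/(0.138−0.019) = 59.8347
P₀ = 4.9140/(1+0.138)^1 + 5.3661/(1+0.138)^2 + 5.8598/(1+0.138)^3 + 6.3989/(1+0.138)^4 + 6.9876/(1+0.138)^5 + 59.8347/(1+0.138)^5 = 51.2645

$51.26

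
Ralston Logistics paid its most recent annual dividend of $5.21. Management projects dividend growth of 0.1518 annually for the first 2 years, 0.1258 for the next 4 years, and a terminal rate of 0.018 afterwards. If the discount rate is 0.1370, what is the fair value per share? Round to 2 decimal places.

$75.45

Three-stage DDM. Project D₁…D_6; terminal Gordon value at t=6 with g = 0.018; discount at r = 0.137.
D_1 = 6.0009
D_2 = 6.9118
D_3 = 7.7813
D_4 = 8.7602
D_5 = 9.8622
D_6 = 11.1029
TV_6 = 11.3028/(0.137−0.018) = 94.9812
P₀ = Σ Dₜ/(1+r)ᵗ + TV_6/(1+r)^6 = 75.4506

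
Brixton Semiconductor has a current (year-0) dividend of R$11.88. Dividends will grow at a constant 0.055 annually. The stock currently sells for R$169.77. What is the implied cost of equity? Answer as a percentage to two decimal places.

12.88%

Rearranging the constant-growth DDM: r = D₁/P₀ + g.
D₁ = 11.88 × (1 + 0.055) = 12.5334.
r = 12.5334 / 169.77 + 0.055 = 0.07383 + 0.055 = 0.12883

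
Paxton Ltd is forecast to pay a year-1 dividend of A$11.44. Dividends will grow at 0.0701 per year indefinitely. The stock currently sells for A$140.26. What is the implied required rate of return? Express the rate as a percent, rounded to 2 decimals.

Rearranging the constant-growth DDM: r = D₁/P₀ + g.
r = 11.4400 / 140.26 + 0.0701 = 0.08156 + 0.0701 = 0.15166

15.17%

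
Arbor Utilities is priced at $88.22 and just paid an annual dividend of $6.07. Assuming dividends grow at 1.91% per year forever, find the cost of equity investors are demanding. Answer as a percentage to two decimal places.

Rearranging the constant-growth DDM: r = D₁/P₀ + g.
D₁ = 6.07 × (1 + 0.0191) = 6.1859.
r = 6.1859 / 88.22 + 0.0191 = 0.07012 + 0.0191 = 0.08922

8.92%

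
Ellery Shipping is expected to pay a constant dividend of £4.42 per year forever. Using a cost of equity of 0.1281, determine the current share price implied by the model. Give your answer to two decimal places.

Zero-growth DDM (perpetuity): P₀ = D/r = 4.42 / 0.1281 = 34.5043

£34.50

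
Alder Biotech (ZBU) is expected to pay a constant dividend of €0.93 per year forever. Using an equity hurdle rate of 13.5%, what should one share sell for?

€6.89

Zero-growth DDM (perpetuity): P₀ = D/r = 0.93 / 0.135 = 6.8889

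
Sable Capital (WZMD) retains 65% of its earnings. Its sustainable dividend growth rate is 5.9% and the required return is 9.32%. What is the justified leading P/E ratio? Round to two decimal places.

Payout ratio b = 1 − 0.65 = 0.35.
Justified leading P/E = b/(r−g) = 0.35/(0.0932−0.059) = 10.2339

10.23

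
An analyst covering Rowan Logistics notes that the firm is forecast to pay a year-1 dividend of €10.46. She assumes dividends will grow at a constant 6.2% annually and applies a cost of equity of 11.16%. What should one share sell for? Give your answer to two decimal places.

Gordon growth model: P₀ = D₁/(r − g), with D₁ = 10.46 given directly.
P₀ = 10.4600 / (0.1116 − 0.062) = 10.4600 / 0.0496 = 210.8871

€210.89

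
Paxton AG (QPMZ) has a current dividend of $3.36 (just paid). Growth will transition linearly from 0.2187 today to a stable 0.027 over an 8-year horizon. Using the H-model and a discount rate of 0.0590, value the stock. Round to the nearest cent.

$188.35

H-model: P₀ = D₀[(1+g_L) + H(g_S−g_L)]/(r−g_L), with H = 8/2 = 4.
P₀ = 3.36 × [(1+0.027) + 4×(0.2187−0.027)] / (0.059−0.027)
   = 3.36 × 1.7938 / 0.032 = 188.3490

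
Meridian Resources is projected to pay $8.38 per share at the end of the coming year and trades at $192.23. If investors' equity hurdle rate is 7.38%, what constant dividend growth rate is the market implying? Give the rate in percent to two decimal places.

3.02%

From P₀ = D₁/(r − g), the implied growth is g = r − D₁/P₀.
g = 0.0738 − 8.38/192.23 = 0.0738 − 0.04359 = 0.03021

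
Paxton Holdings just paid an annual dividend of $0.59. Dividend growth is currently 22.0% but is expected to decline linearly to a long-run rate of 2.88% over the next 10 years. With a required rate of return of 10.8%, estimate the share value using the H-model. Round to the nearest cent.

H-model: P₀ = D₀[(1+g_L) + H(g_S−g_L)]/(r−g_L), with H = 10/2 = 5.
P₀ = 0.59 × [(1+0.0288) + 5×(0.22−0.0288)] / (0.108−0.0288)
   = 0.59 × 1.9848 / 0.0792 = 14.7858

$14.79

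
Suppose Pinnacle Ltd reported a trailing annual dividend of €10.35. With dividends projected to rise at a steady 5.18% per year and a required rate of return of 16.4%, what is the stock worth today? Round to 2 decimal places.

€97.02

Gordon growth model: P₀ = D₁/(r − g). D₁ = 10.35 × (1 + 0.0518) = 10.8861.
P₀ = 10.8861 / (0.164 − 0.0518) = 10.8861 / 0.1122 = 97.0243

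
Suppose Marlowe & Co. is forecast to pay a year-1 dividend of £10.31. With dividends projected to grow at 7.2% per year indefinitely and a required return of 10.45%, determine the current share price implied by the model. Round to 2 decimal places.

£317.23

Gordon growth model: P₀ = D₁/(r − g), with D₁ = 10.31 given directly.
P₀ = 10.3100 / (0.1045 − 0.072) = 10.3100 / 0.0325 = 317.2308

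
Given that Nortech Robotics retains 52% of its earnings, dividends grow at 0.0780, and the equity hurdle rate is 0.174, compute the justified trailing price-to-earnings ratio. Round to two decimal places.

5.39

Payout ratio b = 1 − 0.52 = 0.48.
Justified trailing P/E = b(1+g)/(r−g) = 0.48×(1+0.078)/(0.174−0.078) = 5.3900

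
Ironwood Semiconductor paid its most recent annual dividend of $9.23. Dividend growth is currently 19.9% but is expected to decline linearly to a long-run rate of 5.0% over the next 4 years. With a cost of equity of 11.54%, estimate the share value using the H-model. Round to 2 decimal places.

$190.25

H-model: P₀ = D₀[(1+g_L) + H(g_S−g_L)]/(r−g_L), with H = 4/2 = 2.
P₀ = 9.23 × [(1+0.05) + 2×(0.199−0.05)] / (0.1154−0.05)
   = 9.23 × 1.3480 / 0.0654 = 190.2453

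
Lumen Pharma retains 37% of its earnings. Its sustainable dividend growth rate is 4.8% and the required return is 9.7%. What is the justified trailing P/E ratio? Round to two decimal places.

13.47

Payout ratio b = 1 − 0.37 = 0.63.
Justified trailing P/E = b(1+g)/(r−g) = 0.63×(1+0.048)/(0.097−0.048) = 13.4743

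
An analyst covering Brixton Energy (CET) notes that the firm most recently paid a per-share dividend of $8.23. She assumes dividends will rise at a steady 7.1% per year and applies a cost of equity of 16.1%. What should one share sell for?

Gordon growth model: P₀ = D₁/(r − g). D₁ = 8.23 × (1 + 0.071) = 8.8143.
P₀ = 8.8143 / (0.161 − 0.071) = 8.8143 / 0.09 = 97.9370

$97.94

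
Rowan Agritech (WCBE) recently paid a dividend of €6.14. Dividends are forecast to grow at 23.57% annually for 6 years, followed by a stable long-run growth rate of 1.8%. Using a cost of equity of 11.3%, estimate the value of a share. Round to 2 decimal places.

€177.20

Two-stage DDM. Project D₁…D_6 at 0.2357, terminal growth 0.018, discount at r = 0.113.
D_1 = 7.5872
D_2 = 9.3755
D_3 = 11.5853
D_4 = 14.3160
D_5 = 17.6902
D_6 = 21.8598
Terminal value at t=6: TV = D_7/(r−g) = 22.2533/(0.113−0.018) = 234.2453
P₀ = 7.5872/(1+0.113)^1 + 9.3755/(1+0.113)^2 + 11.5853/(1+0.113)^3 + 14.3160/(1+0.113)^4 + 17.6902/(1+0.113)^5 + 21.8598/(1+0.113)^6 + 234.2453/(1+0.113)^6 = 177.1994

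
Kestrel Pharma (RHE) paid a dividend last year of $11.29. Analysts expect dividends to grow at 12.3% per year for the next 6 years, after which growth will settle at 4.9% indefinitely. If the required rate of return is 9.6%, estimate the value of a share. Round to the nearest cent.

Two-stage DDM. Project D₁…D_6 at 0.123, terminal growth 0.049, discount at r = 0.096.
D_1 = 12.6787
D_2 = 14.2381
D_3 = 15.9894
D_4 = 17.9561
D_5 = 20.1647
D_6 = 22.6450
Terminal value at t=6: TV = D_7/(r−g) = 23.7546/(0.096−0.049) = 505.4173
P₀ = 12.6787/(1+0.096)^1 + 14.2381/(1+0.096)^2 + 15.9894/(1+0.096)^3 + 17.9561/(1+0.096)^4 + 20.1647/(1+0.096)^5 + 22.6450/(1+0.096)^6 + 505.4173/(1+0.096)^6 = 365.4260

$365.43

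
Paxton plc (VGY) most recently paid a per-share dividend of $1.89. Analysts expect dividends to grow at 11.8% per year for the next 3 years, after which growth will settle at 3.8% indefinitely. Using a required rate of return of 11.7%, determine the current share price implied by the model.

Two-stage DDM. Project D₁…D_3 at 0.118, terminal growth 0.038, discount at r = 0.117.
D_1 = 2.1130
D_2 = 2.3624
D_3 = 2.6411
Terminal value at t=3: TV = D_4/(r−g) = 2.7415/(0.117−0.038) = 34.7022
P₀ = 2.1130/(1+0.117)^1 + 2.3624/(1+0.117)^2 + 2.6411/(1+0.117)^3 + 34.7022/(1+0.117)^3 = 30.5801

$30.58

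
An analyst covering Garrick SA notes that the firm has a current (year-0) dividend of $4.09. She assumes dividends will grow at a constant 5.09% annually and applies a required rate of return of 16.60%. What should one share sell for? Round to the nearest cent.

$37.34

Gordon growth model: P₀ = D₁/(r − g). D₁ = 4.09 × (1 + 0.0509) = 4.2982.
P₀ = 4.2982 / (0.166 − 0.0509) = 4.2982 / 0.1151 = 37.3430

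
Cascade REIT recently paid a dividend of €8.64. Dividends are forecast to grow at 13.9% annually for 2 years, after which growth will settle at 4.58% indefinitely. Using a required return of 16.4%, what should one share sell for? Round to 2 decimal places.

Two-stage DDM. Project D₁…D_2 at 0.139, terminal growth 0.0458, discount at r = 0.164.
D_1 = 9.8410
D_2 = 11.2089
Terminal value at t=2: TV = D_3/(r−g) = 11.7222/(0.164−0.0458) = 99.1727
P₀ = 9.8410/(1+0.164)^1 + 11.2089/(1+0.164)^2 + 99.1727/(1+0.164)^2 = 89.9231

€89.92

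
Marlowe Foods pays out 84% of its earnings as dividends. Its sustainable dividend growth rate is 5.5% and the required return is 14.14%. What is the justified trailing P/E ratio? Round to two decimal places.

10.26

Justified trailing P/E = b(1+g)/(r−g) = 0.84×(1+0.055)/(0.1414−0.055) = 10.2569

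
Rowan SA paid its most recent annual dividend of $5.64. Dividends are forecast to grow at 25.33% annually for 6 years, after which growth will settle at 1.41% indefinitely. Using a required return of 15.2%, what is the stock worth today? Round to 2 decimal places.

$114.69

Two-stage DDM. Project D₁…D_6 at 0.2533, terminal growth 0.0141, discount at r = 0.152.
D_1 = 7.0686
D_2 = 8.8591
D_3 = 11.1031
D_4 = 13.9155
D_5 = 17.4403
D_6 = 21.8579
Terminal value at t=6: TV = D_7/(r−g) = 22.1661/(0.152−0.0141) = 160.7407
P₀ = 7.0686/(1+0.152)^1 + 8.8591/(1+0.152)^2 + 11.1031/(1+0.152)^3 + 13.9155/(1+0.152)^4 + 17.4403/(1+0.152)^5 + 21.8579/(1+0.152)^6 + 160.7407/(1+0.152)^6 = 114.6947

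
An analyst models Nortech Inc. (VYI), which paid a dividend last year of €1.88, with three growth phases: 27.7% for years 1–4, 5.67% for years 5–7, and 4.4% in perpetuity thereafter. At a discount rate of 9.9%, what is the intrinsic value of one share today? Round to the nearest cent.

Three-stage DDM. Project D₁…D_7; terminal Gordon value at t=7 with g = 0.044; discount at r = 0.099.
D_1 = 2.4008
D_2 = 3.0658
D_3 = 3.9150
D_4 = 4.9994
D_5 = 5.2829
D_6 = 5.5825
D_7 = 5.8990
TV_7 = 6.1585/(0.099−0.044) = 111.9733
P₀ = Σ Dₜ/(1+r)ᵗ + TV_7/(1+r)^7 = 78.4364

€78.44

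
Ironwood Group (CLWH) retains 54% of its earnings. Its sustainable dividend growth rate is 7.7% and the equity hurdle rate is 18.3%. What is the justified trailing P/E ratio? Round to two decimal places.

4.67

Payout ratio b = 1 − 0.54 = 0.46.
Justified trailing P/E = b(1+g)/(r−g) = 0.46×(1+0.077)/(0.183−0.077) = 4.6738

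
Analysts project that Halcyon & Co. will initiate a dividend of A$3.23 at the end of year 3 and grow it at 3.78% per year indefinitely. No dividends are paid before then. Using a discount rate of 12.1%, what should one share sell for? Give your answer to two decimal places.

Deferred-dividend DDM. At t=2 the remaining stream is a growing perpetuity with first payment D_3 = 3.23.
V_2 = D_3/(r−g) = 3.23/(0.121−0.0378) = 38.8221
P₀ = V_2/(1+r)^2 = 38.8221/(1+0.121)^2 = 30.8936

A$30.89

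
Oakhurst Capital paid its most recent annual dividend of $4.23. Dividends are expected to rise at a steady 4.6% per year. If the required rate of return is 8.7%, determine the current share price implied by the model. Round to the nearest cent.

$107.92

Gordon growth model: P₀ = D₁/(r − g). D₁ = 4.23 × (1 + 0.046) = 4.4246.
P₀ = 4.4246 / (0.087 − 0.046) = 4.4246 / 0.041 = 107.9166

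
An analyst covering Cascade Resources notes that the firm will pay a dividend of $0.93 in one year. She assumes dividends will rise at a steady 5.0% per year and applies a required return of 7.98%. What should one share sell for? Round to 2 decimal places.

Gordon growth model: P₀ = D₁/(r − g), with D₁ = 0.93 given directly.
P₀ = 0.9300 / (0.0798 − 0.05) = 0.9300 / 0.0298 = 31.2081

$31.21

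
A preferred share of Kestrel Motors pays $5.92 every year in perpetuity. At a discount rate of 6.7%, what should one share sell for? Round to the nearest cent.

Zero-growth DDM (perpetuity): P₀ = D/r = 5.92 / 0.067 = 88.3582

$88.36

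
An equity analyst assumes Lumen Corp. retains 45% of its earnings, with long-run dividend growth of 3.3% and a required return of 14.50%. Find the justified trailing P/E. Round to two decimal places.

5.07

Payout ratio b = 1 − 0.45 = 0.55.
Justified trailing P/E = b(1+g)/(r−g) = 0.55×(1+0.033)/(0.145−0.033) = 5.0728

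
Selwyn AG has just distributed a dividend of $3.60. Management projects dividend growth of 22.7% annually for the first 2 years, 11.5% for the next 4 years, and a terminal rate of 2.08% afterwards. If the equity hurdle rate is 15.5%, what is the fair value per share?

$49.62

Three-stage DDM. Project D₁…D_6; terminal Gordon value at t=6 with g = 0.0208; discount at r = 0.155.
D_1 = 4.4172
D_2 = 5.4199
D_3 = 6.0432
D_4 = 6.7382
D_5 = 7.5130
D_6 = 8.3770
TV_6 = 8.5513/(0.155−0.0208) = 63.7205
P₀ = Σ Dₜ/(1+r)ᵗ + TV_6/(1+r)^6 = 49.6197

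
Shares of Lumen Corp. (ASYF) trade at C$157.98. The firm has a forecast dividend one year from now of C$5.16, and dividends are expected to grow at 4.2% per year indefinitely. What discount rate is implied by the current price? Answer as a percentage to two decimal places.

7.47%

Rearranging the constant-growth DDM: r = D₁/P₀ + g.
r = 5.1600 / 157.98 + 0.042 = 0.03266 + 0.042 = 0.07466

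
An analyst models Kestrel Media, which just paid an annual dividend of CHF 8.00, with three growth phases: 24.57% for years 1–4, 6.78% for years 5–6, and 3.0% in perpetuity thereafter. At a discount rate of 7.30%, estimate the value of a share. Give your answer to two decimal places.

Three-stage DDM. Project D₁…D_6; terminal Gordon value at t=6 with g = 0.03; discount at r = 0.073.
D_1 = 9.9656
D_2 = 12.4141
D_3 = 15.4643
D_4 = 19.2639
D_5 = 20.5700
D_6 = 21.9646
TV_6 = 22.6236/(0.073−0.03) = 526.1293
P₀ = Σ Dₜ/(1+r)ᵗ + TV_6/(1+r)^6 = 420.7169

CHF 420.72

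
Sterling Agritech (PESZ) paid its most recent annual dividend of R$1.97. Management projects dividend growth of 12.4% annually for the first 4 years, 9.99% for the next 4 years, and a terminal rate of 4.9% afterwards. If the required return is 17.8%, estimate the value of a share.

Three-stage DDM. Project D₁…D_8; terminal Gordon value at t=8 with g = 0.049; discount at r = 0.178.
D_1 = 2.2143
D_2 = 2.4889
D_3 = 2.7975
D_4 = 3.1444
D_5 = 3.4585
D_6 = 3.8040
D_7 = 4.1840
D_8 = 4.6020
TV_8 = 4.8275/(0.178−0.049) = 37.4223
P₀ = Σ Dₜ/(1+r)ᵗ + TV_8/(1+r)^8 = 22.6275

R$22.63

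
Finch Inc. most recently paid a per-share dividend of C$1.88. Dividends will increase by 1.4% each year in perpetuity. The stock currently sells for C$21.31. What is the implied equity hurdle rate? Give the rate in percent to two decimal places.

Rearranging the constant-growth DDM: r = D₁/P₀ + g.
D₁ = 1.88 × (1 + 0.014) = 1.9063.
r = 1.9063 / 21.31 + 0.014 = 0.08946 + 0.014 = 0.10346

10.35%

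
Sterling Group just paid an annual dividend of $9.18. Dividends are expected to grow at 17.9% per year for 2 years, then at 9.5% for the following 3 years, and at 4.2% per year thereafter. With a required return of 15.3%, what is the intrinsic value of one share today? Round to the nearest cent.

Three-stage DDM. Project D₁…D_5; terminal Gordon value at t=5 with g = 0.042; discount at r = 0.153.
D_1 = 10.8232
D_2 = 12.7606
D_3 = 13.9728
D_4 = 15.3003
D_5 = 16.7538
TV_5 = 17.4574/(0.153−0.042) = 157.2742
P₀ = Σ Dₜ/(1+r)ᵗ + TV_5/(1+r)^5 = 122.1617

$122.16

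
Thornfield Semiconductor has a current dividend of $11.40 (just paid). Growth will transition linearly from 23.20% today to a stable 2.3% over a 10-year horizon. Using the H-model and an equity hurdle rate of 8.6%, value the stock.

H-model: P₀ = D₀[(1+g_L) + H(g_S−g_L)]/(r−g_L), with H = 10/2 = 5.
P₀ = 11.40 × [(1+0.023) + 5×(0.232−0.023)] / (0.086−0.023)
   = 11.40 × 2.0680 / 0.063 = 374.2095

$374.21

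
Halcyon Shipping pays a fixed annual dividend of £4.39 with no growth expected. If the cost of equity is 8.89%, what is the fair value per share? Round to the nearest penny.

£49.38

Zero-growth DDM (perpetuity): P₀ = D/r = 4.39 / 0.0889 = 49.3813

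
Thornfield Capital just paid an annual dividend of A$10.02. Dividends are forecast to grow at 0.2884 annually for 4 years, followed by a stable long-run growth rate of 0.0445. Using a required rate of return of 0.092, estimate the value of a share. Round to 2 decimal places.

Two-stage DDM. Project D₁…D_4 at 0.2884, terminal growth 0.0445, discount at r = 0.092.
D_1 = 12.9098
D_2 = 16.6329
D_3 = 21.4299
D_4 = 27.6103
Terminal value at t=4: TV = D_5/(r−g) = 28.8389/(0.092−0.0445) = 607.1352
P₀ = 12.9098/(1+0.092)^1 + 16.6329/(1+0.092)^2 + 21.4299/(1+0.092)^3 + 27.6103/(1+0.092)^4 + 607.1352/(1+0.092)^4 = 488.6120

A$488.61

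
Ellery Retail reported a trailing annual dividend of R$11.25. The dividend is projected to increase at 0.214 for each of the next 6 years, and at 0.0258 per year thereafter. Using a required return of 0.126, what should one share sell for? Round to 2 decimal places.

Two-stage DDM. Project D₁…D_6 at 0.214, terminal growth 0.0258, discount at r = 0.126.
D_1 = 13.6575
D_2 = 16.5802
D_3 = 20.1284
D_4 = 24.4358
D_5 = 29.6651
D_6 = 36.0134
Terminal value at t=6: TV = D_7/(r−g) = 36.9426/(0.126−0.0258) = 368.6885
P₀ = 13.6575/(1+0.126)^1 + 16.5802/(1+0.126)^2 + 20.1284/(1+0.126)^3 + 24.4358/(1+0.126)^4 + 29.6651/(1+0.126)^5 + 36.0134/(1+0.126)^6 + 368.6885/(1+0.126)^6 = 269.4617

R$269.46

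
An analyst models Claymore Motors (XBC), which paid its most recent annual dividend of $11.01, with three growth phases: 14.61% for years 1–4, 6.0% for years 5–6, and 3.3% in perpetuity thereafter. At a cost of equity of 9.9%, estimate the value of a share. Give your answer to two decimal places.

Three-stage DDM. Project D₁…D_6; terminal Gordon value at t=6 with g = 0.033; discount at r = 0.099.
D_1 = 12.6186
D_2 = 14.4621
D_3 = 16.5751
D_4 = 18.9967
D_5 = 20.1365
D_6 = 21.3447
TV_6 = 22.0490/(0.099−0.033) = 334.0762
P₀ = Σ Dₜ/(1+r)ᵗ + TV_6/(1+r)^6 = 263.2489

$263.25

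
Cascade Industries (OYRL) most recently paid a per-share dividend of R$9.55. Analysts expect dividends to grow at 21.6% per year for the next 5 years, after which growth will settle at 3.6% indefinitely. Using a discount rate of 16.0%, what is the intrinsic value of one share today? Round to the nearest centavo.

R$156.13

Two-stage DDM. Project D₁…D_5 at 0.216, terminal growth 0.036, discount at r = 0.16.
D_1 = 11.6128
D_2 = 14.1212
D_3 = 17.1713
D_4 = 20.8803
D_5 = 25.3905
Terminal value at t=5: TV = D_6/(r−g) = 26.3046/(0.16−0.036) = 212.1335
P₀ = 11.6128/(1+0.16)^1 + 14.1212/(1+0.16)^2 + 17.1713/(1+0.16)^3 + 20.8803/(1+0.16)^4 + 25.3905/(1+0.16)^5 + 212.1335/(1+0.16)^5 = 156.1266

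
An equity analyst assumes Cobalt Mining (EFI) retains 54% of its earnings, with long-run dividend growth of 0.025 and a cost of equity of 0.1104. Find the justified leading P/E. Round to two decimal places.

5.39

Payout ratio b = 1 − 0.54 = 0.46.
Justified leading P/E = b/(r−g) = 0.46/(0.1104−0.025) = 5.3864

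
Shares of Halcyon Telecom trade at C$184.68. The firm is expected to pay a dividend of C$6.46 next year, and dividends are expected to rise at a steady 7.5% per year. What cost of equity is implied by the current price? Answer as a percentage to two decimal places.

Rearranging the constant-growth DDM: r = D₁/P₀ + g.
r = 6.4600 / 184.68 + 0.075 = 0.03498 + 0.075 = 0.10998

11.00%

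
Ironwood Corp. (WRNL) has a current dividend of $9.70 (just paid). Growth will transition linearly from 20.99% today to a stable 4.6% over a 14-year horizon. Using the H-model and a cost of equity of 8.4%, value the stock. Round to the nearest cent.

H-model: P₀ = D₀[(1+g_L) + H(g_S−g_L)]/(r−g_L), with H = 14/2 = 7.
P₀ = 9.70 × [(1+0.046) + 7×(0.2099−0.046)] / (0.084−0.046)
   = 9.70 × 2.1933 / 0.038 = 559.8687

$559.87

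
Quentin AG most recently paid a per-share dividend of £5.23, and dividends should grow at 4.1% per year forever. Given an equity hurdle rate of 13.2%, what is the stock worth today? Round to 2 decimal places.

Gordon growth model: P₀ = D₁/(r − g). D₁ = 5.23 × (1 + 0.041) = 5.4444.
P₀ = 5.4444 / (0.132 − 0.041) = 5.4444 / 0.091 = 59.8289

£59.83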